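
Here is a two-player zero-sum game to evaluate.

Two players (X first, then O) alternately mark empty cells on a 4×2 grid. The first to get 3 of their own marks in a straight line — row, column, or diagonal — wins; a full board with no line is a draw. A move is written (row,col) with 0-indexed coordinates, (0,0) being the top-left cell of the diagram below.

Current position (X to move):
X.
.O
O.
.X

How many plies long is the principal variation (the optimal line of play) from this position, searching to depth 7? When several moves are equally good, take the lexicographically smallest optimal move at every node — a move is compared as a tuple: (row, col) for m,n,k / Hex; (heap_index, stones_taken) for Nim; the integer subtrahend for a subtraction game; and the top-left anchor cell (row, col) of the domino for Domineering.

PV length from [X./.O/O./.X]: 4 plies

p1 X@[X./.O/O./.X]: (0,1)[XX/.O/O./.X]+0* (1,0)[X./XO/O./.X]+0 (2,1)[X./.O/OX/.X]+0 (3,0)[X./.O/O./XX]+0
p2 O@[XX/.O/O./.X]: (1,0)[XX/OO/O./.X]+0* (2,1)[XX/.O/OO/.X]+0 (3,0)[XX/.O/O./OX]+0
p3 X@[XX/OO/O./.X]: (2,1)[XX/OO/OX/.X]-1 (3,0)[XX/OO/O./XX]+0*
p4 O@[XX/OO/O./XX]: (2,1)[XX/OO/OO/XX]+0*
p5 X@[XX/OO/OO/XX] terminal +0; root [X./.O/O./.X] d7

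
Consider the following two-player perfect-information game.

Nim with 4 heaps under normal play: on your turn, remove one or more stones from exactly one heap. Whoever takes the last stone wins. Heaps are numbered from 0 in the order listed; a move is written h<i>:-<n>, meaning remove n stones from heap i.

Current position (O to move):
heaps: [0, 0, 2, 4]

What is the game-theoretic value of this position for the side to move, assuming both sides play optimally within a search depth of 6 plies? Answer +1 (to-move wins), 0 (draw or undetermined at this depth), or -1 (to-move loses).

value((0,0,2,4), O) = +1

p1 O@[(0,0,2,4)]: h2:-1[(0,0,1,4)]-1 h2:-2[(0,0,0,4)]-1 h3:-1[(0,0,2,3)]-1 h3:-2[(0,0,2,2)]+1* h3:-3[(0,0,2,1)]-1 h3:-4[(0,0,2,0)]-1
p2 X@[(0,0,2,2)]: h2:-1[(0,0,1,2)]-1* h2:-2[(0,0,0,2)]-1 h3:-1[(0,0,2,1)]-1 h3:-2[(0,0,2,0)]-1
p3 O@[(0,0,1,2)]: h2:-1[(0,0,0,2)]-1 h3:-1[(0,0,1,1)]+1* h3:-2[(0,0,1,0)]-1
p4 X@[(0,0,1,1)]: h2:-1[(0,0,0,1)]-1* h3:-1[(0,0,1,0)]-1
p5 O@[(0,0,0,1)]: h3:-1[(0,0,0,0)]+1*
p6 X@[(0,0,0,0)] terminal -1; root [(0,0,2,4)] d6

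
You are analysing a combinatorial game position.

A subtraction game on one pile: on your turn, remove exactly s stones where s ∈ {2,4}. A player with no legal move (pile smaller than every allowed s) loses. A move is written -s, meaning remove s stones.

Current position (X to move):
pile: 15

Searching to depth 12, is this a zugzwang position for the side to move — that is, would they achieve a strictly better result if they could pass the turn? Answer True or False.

[15] X move#1: -2:+1/13*, -4:-1/11
[13] O move#2: -2:-1/11*, -4:-1/9
[11] X move#3: -2:-1/9, -4:+1/7*
[7] O move#4: -2:-1/5*, -4:-1/3
[5] X move#5: -2:-1/3, -4:+1/1*
[1] end (terminal -1, O#6); searched 15 to 12
suppose X passes — search the same position with O to move:
pass> [15] O move#1: -2:+1/13*, -4:-1/11
pass> [13] X move#2: -2:-1/11*, -4:-1/9
pass> [11] O move#3: -2:-1/9, -4:+1/7*
pass> [7] X move#4: -2:-1/5*, -4:-1/3
pass> [5] O move#5: -2:-1/3, -4:+1/1*
pass> [1] end (terminal -1, X#6); searched 15 to 12
for X: play +1, pass -1

zugzwang(15, X) = False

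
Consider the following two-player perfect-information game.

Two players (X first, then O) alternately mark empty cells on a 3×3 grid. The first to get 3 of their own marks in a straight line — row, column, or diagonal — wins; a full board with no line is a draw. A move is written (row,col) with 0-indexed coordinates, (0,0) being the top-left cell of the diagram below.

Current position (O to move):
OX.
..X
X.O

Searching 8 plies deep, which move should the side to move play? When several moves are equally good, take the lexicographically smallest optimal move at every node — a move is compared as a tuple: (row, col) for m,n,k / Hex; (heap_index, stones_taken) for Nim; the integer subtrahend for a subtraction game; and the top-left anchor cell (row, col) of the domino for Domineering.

[OX./..X/X.O] O move#1: (0,2):-1/OXO/..X/X.O, (1,0):-1/OX./O.X/X.O, (1,1):+1/OX./.OX/X.O*, (2,1):-1/OX./..X/XOO
[OX./.OX/X.O] end (terminal -1, X#2); searched OX./..X/X.O to 8

O's best at [OX./..X/X.O]: (1,1)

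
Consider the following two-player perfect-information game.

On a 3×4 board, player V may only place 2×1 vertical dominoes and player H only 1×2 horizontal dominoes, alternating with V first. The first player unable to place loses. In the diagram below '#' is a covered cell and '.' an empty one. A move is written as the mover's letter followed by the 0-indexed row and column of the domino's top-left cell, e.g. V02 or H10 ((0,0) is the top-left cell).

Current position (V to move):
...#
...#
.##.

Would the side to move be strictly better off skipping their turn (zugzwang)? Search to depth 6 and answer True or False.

ply 1, V at ...#/...#/.##. | V00=-1→#..#/#..#/.##.; V01=+1→.#.#/.#.#/.##.*; V02=-1→..##/..##/.##.; V10=-1→...#/#..#/###.
ply 2: .#.#/.#.#/.##. is terminal -1 (H); from ...#/...#/.##. depth 6
suppose V passes — search the same position with H to move:
pass> ply 1, H at ...#/...#/.##. | H00=+1→##.#/...#/.##.*; H01=+1→.###/...#/.##.; H10=+1→...#/##.#/.##.; H11=+1→...#/.###/.##.
pass> ply 2, V at ##.#/...#/.##. | V02=-1→####/..##/.##.*; V10=-1→##.#/#..#/###.
pass> ply 3, H at ####/..##/.##. | H10=+1→####/####/.##.*
pass> ply 4: ####/####/.##. is terminal -1 (V); from ...#/...#/.##. depth 6
for V: play +1, pass -1

zugzwang(...#/...#/.##., V) = False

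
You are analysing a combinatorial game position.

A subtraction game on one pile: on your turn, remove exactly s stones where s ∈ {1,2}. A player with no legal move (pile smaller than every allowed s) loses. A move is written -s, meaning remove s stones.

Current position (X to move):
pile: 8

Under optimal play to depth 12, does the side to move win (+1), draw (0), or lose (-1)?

value(8, X) = +1

p1 X@[8]: -1[7]-1 -2[6]+1*
p2 O@[6]: -1[5]-1* -2[4]-1
p3 X@[5]: -1[4]-1 -2[3]+1*
p4 O@[3]: -1[2]-1* -2[1]-1
p5 X@[2]: -1[1]-1 -2[0]+1*
p6 O@[0] terminal -1; root [8] d12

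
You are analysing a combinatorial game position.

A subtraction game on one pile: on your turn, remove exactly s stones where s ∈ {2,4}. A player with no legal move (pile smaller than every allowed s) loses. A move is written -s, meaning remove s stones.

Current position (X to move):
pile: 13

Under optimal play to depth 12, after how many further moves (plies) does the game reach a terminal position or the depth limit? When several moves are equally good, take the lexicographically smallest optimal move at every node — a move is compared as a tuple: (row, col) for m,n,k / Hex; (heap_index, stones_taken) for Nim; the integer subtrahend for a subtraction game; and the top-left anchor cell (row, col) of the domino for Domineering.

p1 X@[13]: -2[11]-1* -4[9]-1
p2 O@[11]: -2[9]-1 -4[7]+1*
p3 X@[7]: -2[5]-1* -4[3]-1
p4 O@[5]: -2[3]-1 -4[1]+1*
p5 X@[1] terminal -1; root [13] d12

PV length from [13]: 4 plies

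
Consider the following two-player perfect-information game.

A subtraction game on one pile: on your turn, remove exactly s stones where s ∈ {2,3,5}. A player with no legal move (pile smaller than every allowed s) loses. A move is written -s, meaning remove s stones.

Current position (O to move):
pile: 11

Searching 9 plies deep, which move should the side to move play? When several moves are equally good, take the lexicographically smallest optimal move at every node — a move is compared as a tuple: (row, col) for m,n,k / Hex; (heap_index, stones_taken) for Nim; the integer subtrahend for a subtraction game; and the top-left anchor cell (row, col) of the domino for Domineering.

p1 O@[11]: -2[9]-1 -3[8]+1* -5[6]-1
p2 X@[8]: -2[6]-1* -3[5]-1 -5[3]-1
p3 O@[6]: -2[4]-1 -3[3]-1 -5[1]+1*
p4 X@[1] terminal -1; root [11] d9

O's best at [11]: -3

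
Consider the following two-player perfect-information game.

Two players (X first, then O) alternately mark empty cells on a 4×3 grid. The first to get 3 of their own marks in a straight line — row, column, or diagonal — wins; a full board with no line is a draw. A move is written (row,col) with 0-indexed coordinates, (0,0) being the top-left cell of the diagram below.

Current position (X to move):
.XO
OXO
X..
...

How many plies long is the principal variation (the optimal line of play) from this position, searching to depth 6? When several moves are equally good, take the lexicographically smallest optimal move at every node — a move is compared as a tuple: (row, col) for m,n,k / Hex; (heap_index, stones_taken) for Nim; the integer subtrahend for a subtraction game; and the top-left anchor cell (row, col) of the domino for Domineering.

[.XO/OXO/X../...] X move#1: (0,0):-1/XXO/OXO/X../..., (2,1):+1/.XO/OXO/XX./...*, (2,2):+1/.XO/OXO/X.X/..., (3,0):-1/.XO/OXO/X../X.., (3,1):-1/.XO/OXO/X../.X., (3,2):-1/.XO/OXO/X../..X
[.XO/OXO/XX./...] end (terminal -1, O#2); searched .XO/OXO/X../... to 6

PV length from [.XO/OXO/X../...]: 1 ply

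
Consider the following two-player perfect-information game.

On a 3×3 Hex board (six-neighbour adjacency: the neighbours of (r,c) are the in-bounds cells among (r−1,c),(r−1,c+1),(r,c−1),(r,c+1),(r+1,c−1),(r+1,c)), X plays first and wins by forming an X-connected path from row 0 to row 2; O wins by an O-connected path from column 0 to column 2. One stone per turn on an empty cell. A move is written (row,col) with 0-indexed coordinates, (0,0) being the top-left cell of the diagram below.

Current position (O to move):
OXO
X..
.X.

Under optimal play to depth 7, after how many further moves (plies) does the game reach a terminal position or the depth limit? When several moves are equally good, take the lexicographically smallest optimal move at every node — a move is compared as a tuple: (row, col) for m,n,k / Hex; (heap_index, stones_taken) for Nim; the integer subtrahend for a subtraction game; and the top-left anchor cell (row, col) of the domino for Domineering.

p1 O@[OXO/X../.X.]: (1,1)[OXO/XO./.X.]-1* (1,2)[OXO/X.O/.X.]-1 (2,0)[OXO/X../OX.]-1 (2,2)[OXO/X../.XO]-1
p2 X@[OXO/XO./.X.]: (1,2)[OXO/XOX/.X.]-1 (2,0)[OXO/XO./XX.]+1* (2,2)[OXO/XO./.XX]-1
p3 O@[OXO/XO./XX.] terminal -1; root [OXO/X../.X.] d7

PV length from [OXO/X../.X.]: 2 plies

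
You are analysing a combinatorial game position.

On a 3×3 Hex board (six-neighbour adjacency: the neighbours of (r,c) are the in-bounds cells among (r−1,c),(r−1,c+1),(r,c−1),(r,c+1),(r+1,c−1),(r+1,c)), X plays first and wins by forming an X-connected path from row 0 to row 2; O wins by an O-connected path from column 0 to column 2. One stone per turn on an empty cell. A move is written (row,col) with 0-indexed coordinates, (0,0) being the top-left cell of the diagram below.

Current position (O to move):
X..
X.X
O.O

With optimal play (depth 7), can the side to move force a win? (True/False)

p1 O@[X../X.X/O.O]: (0,1)[XO./X.X/O.O]-1 (0,2)[X.O/X.X/O.O]+1* (1,1)[X../XOX/O.O]+1 (2,1)[X../X.X/OOO]+1
p2 X@[X.O/X.X/O.O]: (0,1)[XXO/X.X/O.O]-1* (1,1)[X.O/XXX/O.O]-1 (2,1)[X.O/X.X/OXO]-1
p3 O@[XXO/X.X/O.O]: (1,1)[XXO/XOX/O.O]+1* (2,1)[XXO/X.X/OOO]+1
p4 X@[XXO/XOX/O.O] terminal -1; root [X../X.X/O.O] d7

O winning at [X../X.X/O.O]: True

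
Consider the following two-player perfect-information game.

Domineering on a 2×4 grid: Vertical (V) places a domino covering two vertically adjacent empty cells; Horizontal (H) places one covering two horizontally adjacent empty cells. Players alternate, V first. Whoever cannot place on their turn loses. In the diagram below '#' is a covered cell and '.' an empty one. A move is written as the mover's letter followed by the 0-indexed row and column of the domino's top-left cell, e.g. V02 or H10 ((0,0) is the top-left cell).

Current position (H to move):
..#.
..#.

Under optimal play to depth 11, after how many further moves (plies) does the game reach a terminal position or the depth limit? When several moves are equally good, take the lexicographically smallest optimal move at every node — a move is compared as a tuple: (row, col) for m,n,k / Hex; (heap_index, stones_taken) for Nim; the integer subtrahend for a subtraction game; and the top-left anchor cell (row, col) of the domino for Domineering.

ply 1, H at ..#./..#. | H00=+1→###./..#.*; H10=+1→..#./###.
ply 2, V at ###./..#. | V03=-1→####/..##*
ply 3, H at ####/..## | H10=+1→####/####*
ply 4: ####/#### is terminal -1 (V); from ..#./..#. depth 11

PV length from [..#./..#.]: 3 plies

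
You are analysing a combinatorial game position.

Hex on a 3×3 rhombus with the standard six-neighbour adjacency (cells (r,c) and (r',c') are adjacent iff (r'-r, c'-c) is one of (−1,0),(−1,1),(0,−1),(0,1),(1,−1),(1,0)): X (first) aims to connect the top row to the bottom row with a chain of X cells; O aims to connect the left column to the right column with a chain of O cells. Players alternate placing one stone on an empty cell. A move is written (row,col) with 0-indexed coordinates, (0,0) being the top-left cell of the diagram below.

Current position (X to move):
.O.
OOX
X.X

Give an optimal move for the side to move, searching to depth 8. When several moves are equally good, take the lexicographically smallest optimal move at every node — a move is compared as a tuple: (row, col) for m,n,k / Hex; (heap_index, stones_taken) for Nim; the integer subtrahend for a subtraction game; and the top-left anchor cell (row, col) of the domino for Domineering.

ply 1, X at .O./OOX/X.X | (0,0)=-1→XO./OOX/X.X; (0,2)=+1→.OX/OOX/X.X*; (2,1)=-1→.O./OOX/XXX
ply 2: .OX/OOX/X.X is terminal -1 (O); from .O./OOX/X.X depth 8

X's best at [.O./OOX/X.X]: (0,2)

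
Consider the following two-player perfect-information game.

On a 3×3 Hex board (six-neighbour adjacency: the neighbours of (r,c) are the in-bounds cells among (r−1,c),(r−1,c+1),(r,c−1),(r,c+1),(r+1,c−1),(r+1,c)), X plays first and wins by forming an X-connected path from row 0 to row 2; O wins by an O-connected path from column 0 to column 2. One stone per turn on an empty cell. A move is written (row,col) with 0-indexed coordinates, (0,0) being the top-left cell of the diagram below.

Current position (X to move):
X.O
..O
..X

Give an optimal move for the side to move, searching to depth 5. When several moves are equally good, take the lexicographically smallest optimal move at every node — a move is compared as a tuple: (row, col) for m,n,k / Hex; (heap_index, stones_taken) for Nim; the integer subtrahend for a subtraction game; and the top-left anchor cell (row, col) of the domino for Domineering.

X's best at [X.O/..O/..X]: (1,1)

ply 1, X at X.O/..O/..X | (0,1)=-1→XXO/..O/..X; (1,0)=-1→X.O/X.O/..X; (1,1)=+1→X.O/.XO/..X*; (2,0)=-1→X.O/..O/X.X; (2,1)=-1→X.O/..O/.XX
ply 2, O at X.O/.XO/..X | (0,1)=-1→XOO/.XO/..X*; (1,0)=-1→X.O/OXO/..X; (2,0)=-1→X.O/.XO/O.X; (2,1)=-1→X.O/.XO/.OX
ply 3, X at XOO/.XO/..X | (1,0)=+1→XOO/XXO/..X*; (2,0)=-1→XOO/.XO/X.X; (2,1)=-1→XOO/.XO/.XX
ply 4, O at XOO/XXO/..X | (2,0)=-1→XOO/XXO/O.X*; (2,1)=-1→XOO/XXO/.OX
ply 5, X at XOO/XXO/O.X | (2,1)=+1→XOO/XXO/OXX*
ply 6: XOO/XXO/OXX is terminal -1 (O); from X.O/..O/..X depth 5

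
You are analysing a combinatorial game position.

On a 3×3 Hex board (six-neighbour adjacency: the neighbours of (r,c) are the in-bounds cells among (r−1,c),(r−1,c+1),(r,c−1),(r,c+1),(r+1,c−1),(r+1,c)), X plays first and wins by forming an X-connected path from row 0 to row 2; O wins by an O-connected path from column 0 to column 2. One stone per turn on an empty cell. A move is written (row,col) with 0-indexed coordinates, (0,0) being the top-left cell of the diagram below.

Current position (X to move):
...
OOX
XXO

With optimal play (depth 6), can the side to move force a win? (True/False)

[.../OOX/XXO] X move#1: (0,0):-1/X../OOX/XXO, (0,1):-1/.X./OOX/XXO, (0,2):+1/..X/OOX/XXO*
[..X/OOX/XXO] end (terminal -1, O#2); searched .../OOX/XXO to 6

X winning at [.../OOX/XXO]: True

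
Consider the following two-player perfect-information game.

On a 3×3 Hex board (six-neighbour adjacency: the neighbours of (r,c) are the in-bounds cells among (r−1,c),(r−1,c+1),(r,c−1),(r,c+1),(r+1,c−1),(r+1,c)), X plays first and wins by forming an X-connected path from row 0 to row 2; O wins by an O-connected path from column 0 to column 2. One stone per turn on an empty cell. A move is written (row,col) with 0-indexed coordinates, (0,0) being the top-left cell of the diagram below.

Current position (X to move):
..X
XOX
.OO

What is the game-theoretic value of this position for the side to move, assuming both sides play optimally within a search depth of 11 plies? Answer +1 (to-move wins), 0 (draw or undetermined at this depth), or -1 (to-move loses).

ply 1, X at ..X/XOX/.OO | (0,0)=-1→X.X/XOX/.OO; (0,1)=-1→.XX/XOX/.OO; (2,0)=+1→..X/XOX/XOO*
ply 2, O at ..X/XOX/XOO | (0,0)=-1→O.X/XOX/XOO*; (0,1)=-1→.OX/XOX/XOO
ply 3, X at O.X/XOX/XOO | (0,1)=+1→OXX/XOX/XOO*
ply 4: OXX/XOX/XOO is terminal -1 (O); from ..X/XOX/.OO depth 11

value(..X/XOX/.OO, X) = +1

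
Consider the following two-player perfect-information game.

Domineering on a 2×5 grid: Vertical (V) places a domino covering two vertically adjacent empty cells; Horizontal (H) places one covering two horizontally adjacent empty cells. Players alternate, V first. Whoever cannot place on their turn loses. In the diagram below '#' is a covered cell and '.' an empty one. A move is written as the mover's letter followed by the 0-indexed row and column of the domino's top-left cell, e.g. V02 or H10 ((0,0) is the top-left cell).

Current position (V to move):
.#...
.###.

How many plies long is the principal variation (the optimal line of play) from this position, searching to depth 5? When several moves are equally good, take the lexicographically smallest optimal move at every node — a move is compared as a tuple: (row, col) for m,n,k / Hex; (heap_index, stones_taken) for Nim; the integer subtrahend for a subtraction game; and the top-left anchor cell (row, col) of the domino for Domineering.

ply 1, V at .#.../.###. | V00=-1→##.../####.; V04=+1→.#..#/.####*
ply 2, H at .#..#/.#### | H02=-1→.####/.####*
ply 3, V at .####/.#### | V00=+1→#####/#####*
ply 4: #####/##### is terminal -1 (H); from .#.../.###. depth 5

PV length from [.#.../.###.]: 3 plies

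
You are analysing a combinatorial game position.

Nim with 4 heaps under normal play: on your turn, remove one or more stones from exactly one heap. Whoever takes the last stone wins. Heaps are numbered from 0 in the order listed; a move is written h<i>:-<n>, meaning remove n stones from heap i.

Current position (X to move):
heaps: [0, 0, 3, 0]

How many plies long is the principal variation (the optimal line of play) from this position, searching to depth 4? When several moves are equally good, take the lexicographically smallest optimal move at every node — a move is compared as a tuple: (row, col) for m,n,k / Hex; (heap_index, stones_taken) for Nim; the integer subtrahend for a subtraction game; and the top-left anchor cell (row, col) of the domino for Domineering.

[(0,0,3,0)] X move#1: h2:-1:-1/(0,0,2,0), h2:-2:-1/(0,0,1,0), h2:-3:+1/(0,0,0,0)*
[(0,0,0,0)] end (terminal -1, O#2); searched (0,0,3,0) to 4

PV length from [(0,0,3,0)]: 1 ply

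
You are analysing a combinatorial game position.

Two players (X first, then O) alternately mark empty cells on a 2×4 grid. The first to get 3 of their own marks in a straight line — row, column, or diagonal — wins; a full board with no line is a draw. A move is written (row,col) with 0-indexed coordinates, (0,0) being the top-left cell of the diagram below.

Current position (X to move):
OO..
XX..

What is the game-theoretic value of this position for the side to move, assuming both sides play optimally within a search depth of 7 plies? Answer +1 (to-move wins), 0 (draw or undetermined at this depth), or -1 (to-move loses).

value(OO../XX.., X) = +1

ply 1, X at OO../XX.. | (0,2)=+0→OOX./XX..; (0,3)=-1→OO.X/XX..; (1,2)=+1→OO../XXX.*; (1,3)=-1→OO../XX.X
ply 2: OO../XXX. is terminal -1 (O); from OO../XX.. depth 7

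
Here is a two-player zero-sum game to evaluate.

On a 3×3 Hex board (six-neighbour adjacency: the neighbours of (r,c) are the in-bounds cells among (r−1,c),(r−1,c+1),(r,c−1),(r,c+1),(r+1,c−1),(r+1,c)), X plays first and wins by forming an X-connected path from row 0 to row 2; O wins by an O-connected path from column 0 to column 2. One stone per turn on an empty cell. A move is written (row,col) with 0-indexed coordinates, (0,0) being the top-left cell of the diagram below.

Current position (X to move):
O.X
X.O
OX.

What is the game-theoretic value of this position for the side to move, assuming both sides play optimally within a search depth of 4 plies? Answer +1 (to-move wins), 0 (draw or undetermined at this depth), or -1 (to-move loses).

[O.X/X.O/OX.] X move#1: (0,1):-1/OXX/X.O/OX., (1,1):+1/O.X/XXO/OX.*, (2,2):-1/O.X/X.O/OXX
[O.X/XXO/OX.] end (terminal -1, O#2); searched O.X/X.O/OX. to 4

value(O.X/X.O/OX., X) = +1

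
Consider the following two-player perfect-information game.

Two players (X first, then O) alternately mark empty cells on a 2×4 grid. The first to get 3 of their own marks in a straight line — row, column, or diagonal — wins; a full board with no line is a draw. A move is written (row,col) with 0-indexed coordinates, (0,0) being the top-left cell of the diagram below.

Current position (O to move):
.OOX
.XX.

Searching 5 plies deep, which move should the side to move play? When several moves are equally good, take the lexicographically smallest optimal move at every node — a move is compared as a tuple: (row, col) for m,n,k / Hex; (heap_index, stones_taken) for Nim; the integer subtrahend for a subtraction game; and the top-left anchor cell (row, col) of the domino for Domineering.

O's best at [.OOX/.XX.]: (0,0)

p1 O@[.OOX/.XX.]: (0,0)[OOOX/.XX.]+1* (1,0)[.OOX/OXX.]-1 (1,3)[.OOX/.XXO]-1
p2 X@[OOOX/.XX.] terminal -1; root [.OOX/.XX.] d5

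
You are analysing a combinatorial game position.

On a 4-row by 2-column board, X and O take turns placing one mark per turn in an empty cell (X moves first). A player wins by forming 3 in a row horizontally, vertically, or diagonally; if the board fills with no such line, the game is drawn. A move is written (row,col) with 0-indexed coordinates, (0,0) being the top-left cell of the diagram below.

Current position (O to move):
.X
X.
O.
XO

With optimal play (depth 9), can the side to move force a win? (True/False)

p1 O@[.X/X./O./XO]: (0,0)[OX/X./O./XO]+0* (1,1)[.X/XO/O./XO]+0 (2,1)[.X/X./OO/XO]+0
p2 X@[OX/X./O./XO]: (1,1)[OX/XX/O./XO]+0* (2,1)[OX/X./OX/XO]+0
p3 O@[OX/XX/O./XO]: (2,1)[OX/XX/OO/XO]+0*
p4 X@[OX/XX/OO/XO] terminal +0; root [.X/X./O./XO] d9

O winning at [.X/X./O./XO]: False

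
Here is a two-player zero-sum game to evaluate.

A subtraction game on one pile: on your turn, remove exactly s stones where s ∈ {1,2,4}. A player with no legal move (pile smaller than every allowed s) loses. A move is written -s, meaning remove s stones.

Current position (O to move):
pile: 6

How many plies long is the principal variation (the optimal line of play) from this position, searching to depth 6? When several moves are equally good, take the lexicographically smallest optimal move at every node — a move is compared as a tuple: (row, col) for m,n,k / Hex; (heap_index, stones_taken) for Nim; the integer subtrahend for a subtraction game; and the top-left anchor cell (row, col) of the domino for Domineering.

[6] O move#1: -1:-1/5*, -2:-1/4, -4:-1/2
[5] X move#2: -1:-1/4, -2:+1/3*, -4:-1/1
[3] O move#3: -1:-1/2*, -2:-1/1
[2] X move#4: -1:-1/1, -2:+1/0*
[0] end (terminal -1, O#5); searched 6 to 6

PV length from [6]: 4 plies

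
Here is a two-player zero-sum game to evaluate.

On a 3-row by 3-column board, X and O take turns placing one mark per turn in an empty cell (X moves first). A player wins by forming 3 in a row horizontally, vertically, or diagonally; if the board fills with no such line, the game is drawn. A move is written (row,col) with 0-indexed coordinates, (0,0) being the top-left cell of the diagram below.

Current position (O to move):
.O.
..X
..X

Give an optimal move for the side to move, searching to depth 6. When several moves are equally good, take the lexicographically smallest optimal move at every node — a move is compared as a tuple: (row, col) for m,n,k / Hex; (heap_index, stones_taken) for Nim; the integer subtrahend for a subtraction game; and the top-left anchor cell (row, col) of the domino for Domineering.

O's best at [.O./..X/..X]: (0,2)

p1 O@[.O./..X/..X]: (0,0)[OO./..X/..X]-1 (0,2)[.OO/..X/..X]+1* (1,0)[.O./O.X/..X]-1 (1,1)[.O./.OX/..X]-1 (2,0)[.O./..X/O.X]-1 (2,1)[.O./..X/.OX]-1
p2 X@[.OO/..X/..X]: (0,0)[XOO/..X/..X]-1* (1,0)[.OO/X.X/..X]-1 (1,1)[.OO/.XX/..X]-1 (2,0)[.OO/..X/X.X]-1 (2,1)[.OO/..X/.XX]-1
p3 O@[XOO/..X/..X]: (1,0)[XOO/O.X/..X]-1 (1,1)[XOO/.OX/..X]+1* (2,0)[XOO/..X/O.X]-1 (2,1)[XOO/..X/.OX]-1
p4 X@[XOO/.OX/..X]: (1,0)[XOO/XOX/..X]-1* (2,0)[XOO/.OX/X.X]-1 (2,1)[XOO/.OX/.XX]-1
p5 O@[XOO/XOX/..X]: (2,0)[XOO/XOX/O.X]+1* (2,1)[XOO/XOX/.OX]+1
p6 X@[XOO/XOX/O.X] terminal -1; root [.O./..X/..X] d6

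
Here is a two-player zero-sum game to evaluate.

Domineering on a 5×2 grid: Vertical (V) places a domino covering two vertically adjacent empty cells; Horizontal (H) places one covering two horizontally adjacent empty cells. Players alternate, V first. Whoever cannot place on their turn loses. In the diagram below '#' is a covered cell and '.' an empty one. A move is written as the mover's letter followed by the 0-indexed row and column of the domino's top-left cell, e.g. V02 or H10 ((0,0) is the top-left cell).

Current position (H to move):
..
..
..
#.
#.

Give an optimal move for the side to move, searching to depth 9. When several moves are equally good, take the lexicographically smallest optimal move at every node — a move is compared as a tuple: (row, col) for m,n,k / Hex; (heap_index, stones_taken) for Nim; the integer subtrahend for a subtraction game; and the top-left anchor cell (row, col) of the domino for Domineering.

H's best at [../../../#./#.]: H10

ply 1, H at ../../../#./#. | H00=-1→##/../../#./#.; H10=+1→../##/../#./#.*; H20=-1→../../##/#./#.
ply 2, V at ../##/../#./#. | V21=-1→../##/.#/##/#.*; V31=-1→../##/../##/##
ply 3, H at ../##/.#/##/#. | H00=+1→##/##/.#/##/#.*
ply 4: ##/##/.#/##/#. is terminal -1 (V); from ../../../#./#. depth 9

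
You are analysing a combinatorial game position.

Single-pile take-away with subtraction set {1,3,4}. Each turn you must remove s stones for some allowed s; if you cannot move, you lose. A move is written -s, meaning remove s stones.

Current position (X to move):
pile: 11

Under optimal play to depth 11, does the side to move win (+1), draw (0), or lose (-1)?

[11] X move#1: -1:-1/10, -3:-1/8, -4:+1/7*
[7] O move#2: -1:-1/6*, -3:-1/4, -4:-1/3
[6] X move#3: -1:-1/5, -3:-1/3, -4:+1/2*
[2] O move#4: -1:-1/1*
[1] X move#5: -1:+1/0*
[0] end (terminal -1, O#6); searched 11 to 11

value(11, X) = +1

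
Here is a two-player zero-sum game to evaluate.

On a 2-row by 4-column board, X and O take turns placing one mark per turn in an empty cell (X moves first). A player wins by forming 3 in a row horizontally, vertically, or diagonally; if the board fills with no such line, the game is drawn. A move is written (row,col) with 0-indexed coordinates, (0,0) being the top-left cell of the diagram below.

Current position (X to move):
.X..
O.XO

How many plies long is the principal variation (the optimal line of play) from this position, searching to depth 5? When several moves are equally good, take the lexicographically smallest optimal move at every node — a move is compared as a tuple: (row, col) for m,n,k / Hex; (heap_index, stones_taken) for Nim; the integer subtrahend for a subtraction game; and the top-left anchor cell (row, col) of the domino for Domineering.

PV length from [.X../O.XO]: 3 plies

ply 1, X at .X../O.XO | (0,0)=+0→XX../O.XO; (0,2)=+1→.XX./O.XO*; (0,3)=+0→.X.X/O.XO; (1,1)=+0→.X../OXXO
ply 2, O at .XX./O.XO | (0,0)=-1→OXX./O.XO*; (0,3)=-1→.XXO/O.XO; (1,1)=-1→.XX./OOXO
ply 3, X at OXX./O.XO | (0,3)=+1→OXXX/O.XO*; (1,1)=+0→OXX./OXXO
ply 4: OXXX/O.XO is terminal -1 (O); from .X../O.XO depth 5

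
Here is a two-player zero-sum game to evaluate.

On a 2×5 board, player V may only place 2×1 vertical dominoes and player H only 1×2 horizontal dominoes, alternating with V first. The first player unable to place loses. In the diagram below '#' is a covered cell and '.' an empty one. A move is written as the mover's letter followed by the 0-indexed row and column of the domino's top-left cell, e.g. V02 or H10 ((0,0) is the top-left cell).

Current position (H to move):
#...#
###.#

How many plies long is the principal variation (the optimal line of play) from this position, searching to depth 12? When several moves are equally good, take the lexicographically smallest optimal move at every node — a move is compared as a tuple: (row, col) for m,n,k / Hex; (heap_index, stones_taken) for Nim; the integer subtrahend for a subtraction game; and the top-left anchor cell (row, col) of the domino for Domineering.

PV length from [#...#/###.#]: 1 ply

[#...#/###.#] H move#1: H01:-1/###.#/###.#, H02:+1/#.###/###.#*
[#.###/###.#] end (terminal -1, V#2); searched #...#/###.# to 12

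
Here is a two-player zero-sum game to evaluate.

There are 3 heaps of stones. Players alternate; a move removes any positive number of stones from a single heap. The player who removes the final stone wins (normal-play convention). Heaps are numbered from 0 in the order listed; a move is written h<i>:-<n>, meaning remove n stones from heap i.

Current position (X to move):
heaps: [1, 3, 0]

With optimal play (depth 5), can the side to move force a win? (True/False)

p1 X@[(1,3,0)]: h0:-1[(0,3,0)]-1 h1:-1[(1,2,0)]-1 h1:-2[(1,1,0)]+1* h1:-3[(1,0,0)]-1
p2 O@[(1,1,0)]: h0:-1[(0,1,0)]-1* h1:-1[(1,0,0)]-1
p3 X@[(0,1,0)]: h1:-1[(0,0,0)]+1*
p4 O@[(0,0,0)] terminal -1; root [(1,3,0)] d5

X winning at [(1,3,0)]: True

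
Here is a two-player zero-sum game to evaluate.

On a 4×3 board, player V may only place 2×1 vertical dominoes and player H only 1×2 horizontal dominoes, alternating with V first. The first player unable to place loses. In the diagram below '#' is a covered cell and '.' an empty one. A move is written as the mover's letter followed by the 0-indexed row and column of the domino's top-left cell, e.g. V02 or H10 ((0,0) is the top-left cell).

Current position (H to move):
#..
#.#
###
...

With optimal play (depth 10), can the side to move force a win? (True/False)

p1 H@[#../#.#/###/...]: H01[###/#.#/###/...]+1* H30[#../#.#/###/##.]-1 H31[#../#.#/###/.##]-1
p2 V@[###/#.#/###/...] terminal -1; root [#../#.#/###/...] d10

H winning at [#../#.#/###/...]: True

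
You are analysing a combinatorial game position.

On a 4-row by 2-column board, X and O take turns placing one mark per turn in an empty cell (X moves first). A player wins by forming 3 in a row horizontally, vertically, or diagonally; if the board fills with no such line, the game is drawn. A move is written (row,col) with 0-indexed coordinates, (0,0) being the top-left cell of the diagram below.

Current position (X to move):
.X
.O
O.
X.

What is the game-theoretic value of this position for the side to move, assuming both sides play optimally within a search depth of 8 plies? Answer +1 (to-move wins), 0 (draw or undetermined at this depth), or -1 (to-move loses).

value(.X/.O/O./X., X) = 0

p1 X@[.X/.O/O./X.]: (0,0)[XX/.O/O./X.]+0* (1,0)[.X/XO/O./X.]+0 (2,1)[.X/.O/OX/X.]+0 (3,1)[.X/.O/O./XX]+0
p2 O@[XX/.O/O./X.]: (1,0)[XX/OO/O./X.]+0* (2,1)[XX/.O/OO/X.]+0 (3,1)[XX/.O/O./XO]+0
p3 X@[XX/OO/O./X.]: (2,1)[XX/OO/OX/X.]+0* (3,1)[XX/OO/O./XX]+0
p4 O@[XX/OO/OX/X.]: (3,1)[XX/OO/OX/XO]+0*
p5 X@[XX/OO/OX/XO] terminal +0; root [.X/.O/O./X.] d8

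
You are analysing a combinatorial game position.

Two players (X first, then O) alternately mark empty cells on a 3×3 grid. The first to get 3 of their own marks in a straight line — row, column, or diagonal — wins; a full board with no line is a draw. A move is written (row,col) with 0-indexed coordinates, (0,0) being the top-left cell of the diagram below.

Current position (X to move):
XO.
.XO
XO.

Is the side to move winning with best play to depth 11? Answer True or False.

X winning at [XO./.XO/XO.]: True

p1 X@[XO./.XO/XO.]: (0,2)[XOX/.XO/XO.]+1* (1,0)[XO./XXO/XO.]+1 (2,2)[XO./.XO/XOX]+1
p2 O@[XOX/.XO/XO.] terminal -1; root [XO./.XO/XO.] d11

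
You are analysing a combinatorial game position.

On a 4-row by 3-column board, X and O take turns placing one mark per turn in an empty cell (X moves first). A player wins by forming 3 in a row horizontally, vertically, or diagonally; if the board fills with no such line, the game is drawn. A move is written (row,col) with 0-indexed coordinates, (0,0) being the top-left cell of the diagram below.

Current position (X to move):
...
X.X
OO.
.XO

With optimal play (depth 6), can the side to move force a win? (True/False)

[.../X.X/OO./.XO] X move#1: (0,0):-1/X../X.X/OO./.XO, (0,1):-1/.X./X.X/OO./.XO, (0,2):-1/..X/X.X/OO./.XO, (1,1):+1/.../XXX/OO./.XO*, (2,2):+1/.../X.X/OOX/.XO, (3,0):-1/.../X.X/OO./XXO
[.../XXX/OO./.XO] end (terminal -1, O#2); searched .../X.X/OO./.XO to 6

X winning at [.../X.X/OO./.XO]: True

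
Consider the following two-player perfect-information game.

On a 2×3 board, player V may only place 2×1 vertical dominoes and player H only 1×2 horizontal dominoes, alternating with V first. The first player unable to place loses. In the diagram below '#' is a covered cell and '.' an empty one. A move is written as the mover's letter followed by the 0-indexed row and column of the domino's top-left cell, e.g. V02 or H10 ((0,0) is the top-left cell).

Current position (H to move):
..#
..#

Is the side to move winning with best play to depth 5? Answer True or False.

H winning at [..#/..#]: True

p1 H@[..#/..#]: H00[###/..#]+1* H10[..#/###]+1
p2 V@[###/..#] terminal -1; root [..#/..#] d5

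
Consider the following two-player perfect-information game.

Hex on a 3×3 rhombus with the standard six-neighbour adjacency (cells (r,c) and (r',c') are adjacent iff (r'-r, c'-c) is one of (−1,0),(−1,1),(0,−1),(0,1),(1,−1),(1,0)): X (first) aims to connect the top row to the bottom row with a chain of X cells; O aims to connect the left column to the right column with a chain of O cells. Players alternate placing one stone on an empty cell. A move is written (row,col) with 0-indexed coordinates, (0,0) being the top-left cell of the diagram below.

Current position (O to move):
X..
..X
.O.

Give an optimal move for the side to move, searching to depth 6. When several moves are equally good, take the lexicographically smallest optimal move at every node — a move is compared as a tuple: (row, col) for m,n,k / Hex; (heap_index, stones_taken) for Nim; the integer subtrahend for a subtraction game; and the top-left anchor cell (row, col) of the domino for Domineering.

ply 1, O at X../..X/.O. | (0,1)=-1→XO./..X/.O.; (0,2)=-1→X.O/..X/.O.; (1,0)=-1→X../O.X/.O.; (1,1)=+1→X../.OX/.O.*; (2,0)=-1→X../..X/OO.; (2,2)=-1→X../..X/.OO
ply 2, X at X../.OX/.O. | (0,1)=-1→XX./.OX/.O.*; (0,2)=-1→X.X/.OX/.O.; (1,0)=-1→X../XOX/.O.; (2,0)=-1→X../.OX/XO.; (2,2)=-1→X../.OX/.OX
ply 3, O at XX./.OX/.O. | (0,2)=+1→XXO/.OX/.O.*; (1,0)=+1→XX./OOX/.O.; (2,0)=+1→XX./.OX/OO.; (2,2)=+1→XX./.OX/.OO
ply 4, X at XXO/.OX/.O. | (1,0)=-1→XXO/XOX/.O.*; (2,0)=-1→XXO/.OX/XO.; (2,2)=-1→XXO/.OX/.OX
ply 5, O at XXO/XOX/.O. | (2,0)=+1→XXO/XOX/OO.*; (2,2)=-1→XXO/XOX/.OO
ply 6: XXO/XOX/OO. is terminal -1 (X); from X../..X/.O. depth 6

O's best at [X../..X/.O.]: (1,1)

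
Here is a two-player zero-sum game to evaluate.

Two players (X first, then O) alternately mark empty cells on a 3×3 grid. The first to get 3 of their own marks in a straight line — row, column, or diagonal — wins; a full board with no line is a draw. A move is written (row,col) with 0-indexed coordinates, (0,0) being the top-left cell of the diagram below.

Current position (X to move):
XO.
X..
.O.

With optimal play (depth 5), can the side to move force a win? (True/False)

X winning at [XO./X../.O.]: True

p1 X@[XO./X../.O.]: (0,2)[XOX/X../.O.]-1 (1,1)[XO./XX./.O.]+1* (1,2)[XO./X.X/.O.]-1 (2,0)[XO./X../XO.]+1 (2,2)[XO./X../.OX]-1
p2 O@[XO./XX./.O.]: (0,2)[XOO/XX./.O.]-1* (1,2)[XO./XXO/.O.]-1 (2,0)[XO./XX./OO.]-1 (2,2)[XO./XX./.OO]-1
p3 X@[XOO/XX./.O.]: (1,2)[XOO/XXX/.O.]+1* (2,0)[XOO/XX./XO.]+1 (2,2)[XOO/XX./.OX]+1
p4 O@[XOO/XXX/.O.] terminal -1; root [XO./X../.O.] d5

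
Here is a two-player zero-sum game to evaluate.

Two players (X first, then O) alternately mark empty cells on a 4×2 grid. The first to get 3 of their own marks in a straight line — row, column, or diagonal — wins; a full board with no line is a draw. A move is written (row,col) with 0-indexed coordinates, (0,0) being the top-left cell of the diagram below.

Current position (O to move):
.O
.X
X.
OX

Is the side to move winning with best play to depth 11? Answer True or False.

O winning at [.O/.X/X./OX]: False

ply 1, O at .O/.X/X./OX | (0,0)=-1→OO/.X/X./OX; (1,0)=-1→.O/OX/X./OX; (2,1)=+0→.O/.X/XO/OX*
ply 2, X at .O/.X/XO/OX | (0,0)=+0→XO/.X/XO/OX*; (1,0)=+0→.O/XX/XO/OX
ply 3, O at XO/.X/XO/OX | (1,0)=+0→XO/OX/XO/OX*
ply 4: XO/OX/XO/OX is terminal +0 (X); from .O/.X/X./OX depth 11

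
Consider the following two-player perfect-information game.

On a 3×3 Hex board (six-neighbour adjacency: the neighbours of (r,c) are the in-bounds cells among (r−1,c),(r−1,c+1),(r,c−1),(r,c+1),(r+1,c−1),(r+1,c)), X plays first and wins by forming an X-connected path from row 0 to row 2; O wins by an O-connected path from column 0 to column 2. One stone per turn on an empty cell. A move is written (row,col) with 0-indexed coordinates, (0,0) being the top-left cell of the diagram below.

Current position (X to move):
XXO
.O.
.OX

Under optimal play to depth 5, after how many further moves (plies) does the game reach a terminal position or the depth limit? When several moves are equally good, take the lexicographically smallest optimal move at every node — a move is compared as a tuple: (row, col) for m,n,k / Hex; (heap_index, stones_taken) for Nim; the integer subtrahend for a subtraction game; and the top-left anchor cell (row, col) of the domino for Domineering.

ply 1, X at XXO/.O./.OX | (1,0)=-1→XXO/XO./.OX*; (1,2)=-1→XXO/.OX/.OX; (2,0)=-1→XXO/.O./XOX
ply 2, O at XXO/XO./.OX | (1,2)=-1→XXO/XOO/.OX; (2,0)=+1→XXO/XO./OOX*
ply 3: XXO/XO./OOX is terminal -1 (X); from XXO/.O./.OX depth 5

PV length from [XXO/.O./.OX]: 2 plies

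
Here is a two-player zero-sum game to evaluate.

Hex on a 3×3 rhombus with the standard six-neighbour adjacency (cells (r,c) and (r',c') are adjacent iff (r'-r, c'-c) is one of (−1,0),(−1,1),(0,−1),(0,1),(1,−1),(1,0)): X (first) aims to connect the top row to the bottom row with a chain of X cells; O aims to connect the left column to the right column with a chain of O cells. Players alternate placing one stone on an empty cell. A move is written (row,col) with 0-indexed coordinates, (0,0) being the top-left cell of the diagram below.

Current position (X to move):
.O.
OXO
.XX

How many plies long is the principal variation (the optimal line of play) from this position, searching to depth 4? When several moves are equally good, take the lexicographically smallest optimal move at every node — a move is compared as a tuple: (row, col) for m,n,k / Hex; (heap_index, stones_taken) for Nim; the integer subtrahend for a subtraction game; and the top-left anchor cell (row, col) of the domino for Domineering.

[.O./OXO/.XX] X move#1: (0,0):-1/XO./OXO/.XX, (0,2):+1/.OX/OXO/.XX*, (2,0):-1/.O./OXO/XXX
[.OX/OXO/.XX] end (terminal -1, O#2); searched .O./OXO/.XX to 4

PV length from [.O./OXO/.XX]: 1 ply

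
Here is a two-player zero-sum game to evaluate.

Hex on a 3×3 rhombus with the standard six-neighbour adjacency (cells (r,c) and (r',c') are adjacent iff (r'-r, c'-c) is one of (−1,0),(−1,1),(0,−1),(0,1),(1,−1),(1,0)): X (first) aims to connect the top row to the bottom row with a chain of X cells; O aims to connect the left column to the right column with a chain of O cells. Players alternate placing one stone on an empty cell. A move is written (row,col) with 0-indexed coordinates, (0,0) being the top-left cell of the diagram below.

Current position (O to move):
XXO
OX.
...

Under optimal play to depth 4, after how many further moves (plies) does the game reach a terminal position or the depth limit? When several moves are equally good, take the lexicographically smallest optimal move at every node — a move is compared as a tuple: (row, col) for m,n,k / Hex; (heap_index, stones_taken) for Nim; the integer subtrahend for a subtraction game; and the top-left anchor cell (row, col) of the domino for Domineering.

[XXO/OX./...] O move#1: (1,2):-1/XXO/OXO/...*, (2,0):-1/XXO/OX./O.., (2,1):-1/XXO/OX./.O., (2,2):-1/XXO/OX./..O
[XXO/OXO/...] X move#2: (2,0):+1/XXO/OXO/X..*, (2,1):+1/XXO/OXO/.X., (2,2):+1/XXO/OXO/..X
[XXO/OXO/X..] end (terminal -1, O#3); searched XXO/OX./... to 4

PV length from [XXO/OX./...]: 2 plies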